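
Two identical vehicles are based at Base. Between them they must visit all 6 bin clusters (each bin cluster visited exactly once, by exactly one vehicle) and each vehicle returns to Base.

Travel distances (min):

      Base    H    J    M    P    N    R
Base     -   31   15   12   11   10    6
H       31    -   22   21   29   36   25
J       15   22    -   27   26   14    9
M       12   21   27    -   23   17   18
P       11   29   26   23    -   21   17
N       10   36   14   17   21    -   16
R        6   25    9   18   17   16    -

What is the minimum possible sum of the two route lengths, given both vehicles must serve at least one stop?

Check every non-empty split of the stops between the two vehicles; for each half take its own optimal tour:
  {H} + {J, M, P, N, R}: 62 + 80 = 142
  {J} + {H, M, P, N, R}: 30 + 100 = 130
  {H, J} + {M, P, N, R}: 68 + 73 = 141
  {M} + {H, J, P, N, R}: 24 + 97 = 121
  {H, M} + {J, P, N, R}: 64 + 61 = 125
  {J, M} + {H, P, N, R}: 54 + 91 = 145
  … (31 splits in total)
  {P} + {H, J, M, N, R}: 22 + 85 = 107  ← best
Best: vehicle 1 Base → P → Base = 22; vehicle 2 Base → N → M → H → J → R → Base = 85; combined 107.

107 min — the smallest possible combined total.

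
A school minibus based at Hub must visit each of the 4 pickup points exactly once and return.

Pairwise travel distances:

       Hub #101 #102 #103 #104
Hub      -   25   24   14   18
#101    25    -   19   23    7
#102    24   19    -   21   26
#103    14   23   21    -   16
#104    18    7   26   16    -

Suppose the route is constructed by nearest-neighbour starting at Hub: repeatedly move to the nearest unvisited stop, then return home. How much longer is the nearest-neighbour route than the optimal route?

Hub: #103=14, #104=18, #102=24, #101=25 ⇒ #103
#103: #104=16, #102=21, #101=23 ⇒ #104
#104: #101=7, #102=26 ⇒ #101
#101: #102=19 ⇒ #102
NN route Hub → #103 → #104 → #101 → #102 → Hub costs 80.
Optimal: Hub → #103 → #102 → #101 → #104 → Hub costs 79 (by enumerating all 12 distinct tours).
Excess = 80 − 79 = 1.

Excess over optimum: 1.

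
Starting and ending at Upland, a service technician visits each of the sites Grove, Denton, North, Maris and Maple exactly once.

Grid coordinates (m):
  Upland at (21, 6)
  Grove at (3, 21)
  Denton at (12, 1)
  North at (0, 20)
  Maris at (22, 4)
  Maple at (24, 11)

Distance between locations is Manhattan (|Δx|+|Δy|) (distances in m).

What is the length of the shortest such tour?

Minimum total distance: 90 m.

With 5 stops there are 5!/2 = 60 distinct round trips (a route and its reverse cost the same).
Upland→Grove→Denton→North→Maris→Maple→Upland: 33+29+31+38+9+8 = 148
Upland→Grove→Denton→North→Maple→Maris→Upland: 33+29+31+33+9+3 = 138
Upland→Grove→Denton→Maris→North→Maple→Upland: 33+29+13+38+33+8 = 154
Upland→Grove→Denton→Maris→Maple→North→Upland: 33+29+13+9+33+35 = 152
Upland→Grove→Denton→Maple→North→Maris→Upland: 33+29+22+33+38+3 = 158
Upland→Grove→Denton→Maple→Maris→North→Upland: 33+29+22+9+38+35 = 166
Upland→Grove→North→Denton→Maris→Maple→Upland: 33+4+31+13+9+8 = 98
Upland→Grove→North→Denton→Maple→Maris→Upland: 33+4+31+22+9+3 = 102
Upland→Grove→North→Maris→Denton→Maple→Upland: 33+4+38+13+22+8 = 118
Upland→Grove→North→Maris→Maple→Denton→Upland: 33+4+38+9+22+14 = 120
Upland→Grove→North→Maple→Denton→Maris→Upland: 33+4+33+22+13+3 = 108
Upland→Grove→North→Maple→Maris→Denton→Upland: 33+4+33+9+13+14 = 106
Upland→Grove→Maris→Denton→North→Maple→Upland: 33+36+13+31+33+8 = 154
Upland→Grove→Maris→Denton→Maple→North→Upland: 33+36+13+22+33+35 = 172
… (46 more)
Upland→Maris→Denton→Grove→North→Maple→Upland: 3+13+29+4+33+8 = 90  ← best
The minimum is 90.
One optimal route: Upland → Maris → Denton → Grove → North → Maple → Upland (or its reverse).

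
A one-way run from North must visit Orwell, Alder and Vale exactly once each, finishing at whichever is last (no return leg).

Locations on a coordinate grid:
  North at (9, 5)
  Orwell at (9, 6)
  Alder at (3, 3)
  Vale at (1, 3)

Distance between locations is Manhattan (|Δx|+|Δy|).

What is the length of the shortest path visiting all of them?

Minimum one-way distance = 12.

There are 3! = 6 possible orderings.
North→Orwell→Alder→Vale: 1+9+2 = 12
North→Orwell→Vale→Alder: 1+11+2 = 14
North→Alder→Orwell→Vale: 8+9+11 = 28
North→Alder→Vale→Orwell: 8+2+11 = 21
North→Vale→Orwell→Alder: 10+11+9 = 30
North→Vale→Alder→Orwell: 10+2+9 = 21
The minimum is 12.
One shortest path: North → Orwell → Alder → Vale.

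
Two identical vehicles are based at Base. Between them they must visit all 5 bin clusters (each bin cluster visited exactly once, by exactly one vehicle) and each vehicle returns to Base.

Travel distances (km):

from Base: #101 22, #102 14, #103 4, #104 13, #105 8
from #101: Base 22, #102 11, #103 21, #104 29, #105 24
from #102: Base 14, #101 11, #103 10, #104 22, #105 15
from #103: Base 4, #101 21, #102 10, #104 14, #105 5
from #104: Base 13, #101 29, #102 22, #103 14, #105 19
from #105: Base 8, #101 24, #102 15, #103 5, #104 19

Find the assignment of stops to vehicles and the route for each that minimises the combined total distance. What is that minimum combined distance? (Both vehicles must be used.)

Check every non-empty split of the stops between the two vehicles; for each half take its own optimal tour:
  {#101} + {#102, #103, #104, #105}: 44 + 58 = 102
  {#102} + {#101, #103, #104, #105}: 28 + 75 = 103
  {#101, #102} + {#103, #104, #105}: 47 + 40 = 87
  {#103} + {#101, #102, #104, #105}: 8 + 76 = 84
  {#101, #103} + {#102, #104, #105}: 47 + 58 = 105
  {#102, #103} + {#101, #104, #105}: 28 + 74 = 102
  … (15 splits in total)
  {#104} + {#101, #102, #103, #105}: 26 + 56 = 82  ← best
Best: vehicle 1 Base → #104 → Base = 26; vehicle 2 Base → #101 → #102 → #103 → #105 → Base = 56; combined 82.

Minimum combined distance: 82 km.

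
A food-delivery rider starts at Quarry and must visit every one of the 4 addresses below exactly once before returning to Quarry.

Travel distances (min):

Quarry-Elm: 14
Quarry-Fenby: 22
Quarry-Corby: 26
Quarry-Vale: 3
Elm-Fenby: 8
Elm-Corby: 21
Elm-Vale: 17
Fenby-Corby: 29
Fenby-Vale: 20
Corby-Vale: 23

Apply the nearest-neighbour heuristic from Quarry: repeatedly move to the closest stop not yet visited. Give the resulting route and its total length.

83 min along Quarry → Vale → Elm → Fenby → Corby → Quarry.

At Quarry the remaining stops are Vale 3, Elm 14, Fenby 22, Corby 26; go to Vale.
At Vale the remaining stops are Elm 17, Fenby 20, Corby 23; go to Elm.
At Elm the remaining stops are Fenby 8, Corby 21; go to Fenby.
At Fenby the remaining stops are Corby 29; go to Corby.
Return Corby→Quarry: 26.
Total = 3 + 17 + 8 + 29 + 26 = 83.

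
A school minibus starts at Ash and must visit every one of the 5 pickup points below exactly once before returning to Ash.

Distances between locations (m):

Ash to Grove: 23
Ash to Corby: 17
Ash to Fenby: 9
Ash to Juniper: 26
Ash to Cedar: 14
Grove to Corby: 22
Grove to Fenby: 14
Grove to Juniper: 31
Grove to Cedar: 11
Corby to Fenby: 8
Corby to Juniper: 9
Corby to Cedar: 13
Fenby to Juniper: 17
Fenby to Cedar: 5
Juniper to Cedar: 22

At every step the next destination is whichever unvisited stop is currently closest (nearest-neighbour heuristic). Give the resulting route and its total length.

Nearest-neighbour total = 82 m; route Ash → Fenby → Cedar → Grove → Corby → Juniper → Ash.

At Ash the remaining stops are Fenby 9, Cedar 14, Corby 17, Grove 23, Juniper 26; go to Fenby.
At Fenby the remaining stops are Cedar 5, Corby 8, Grove 14, Juniper 17; go to Cedar.
At Cedar the remaining stops are Grove 11, Corby 13, Juniper 22; go to Grove.
At Grove the remaining stops are Corby 22, Juniper 31; go to Corby.
At Corby the remaining stops are Juniper 9; go to Juniper.
Return Juniper→Ash: 26.
Total = 9 + 5 + 11 + 22 + 9 + 26 = 82.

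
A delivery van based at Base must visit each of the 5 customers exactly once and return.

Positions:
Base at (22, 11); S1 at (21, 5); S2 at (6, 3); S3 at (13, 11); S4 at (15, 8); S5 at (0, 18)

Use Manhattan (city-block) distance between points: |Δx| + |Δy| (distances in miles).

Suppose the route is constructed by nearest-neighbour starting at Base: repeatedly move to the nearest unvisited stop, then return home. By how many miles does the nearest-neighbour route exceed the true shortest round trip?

Base: S1=7, S3=9, S4=10, S2=24, S5=29 ⇒ S1
S1: S4=9, S3=14, S2=17, S5=34 ⇒ S4
S4: S3=5, S2=14, S5=25 ⇒ S3
S3: S2=15, S5=20 ⇒ S2
S2: S5=21 ⇒ S5
NN route Base → S1 → S4 → S3 → S2 → S5 → Base costs 86.
Optimal: Base → S1 → S2 → S5 → S3 → S4 → Base costs 80 (by enumerating all 60 distinct tours).
Excess = 86 − 80 = 6.

The nearest-neighbour route is 6 miles longer than optimal.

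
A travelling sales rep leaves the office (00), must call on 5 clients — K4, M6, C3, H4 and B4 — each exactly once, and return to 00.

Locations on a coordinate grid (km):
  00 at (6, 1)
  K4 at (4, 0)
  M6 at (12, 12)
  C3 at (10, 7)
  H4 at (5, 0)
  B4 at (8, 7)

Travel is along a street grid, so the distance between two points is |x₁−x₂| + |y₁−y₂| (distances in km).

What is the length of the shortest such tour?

Minimum total distance: 40 km.

With 5 stops there are 5!/2 = 60 distinct round trips (a route and its reverse cost the same).
00-K4-M6-C3-H4-B4-00: 3+20+7+12+10+8 = 60
00-K4-M6-C3-B4-H4-00: 3+20+7+2+10+2 = 44
00-K4-M6-H4-C3-B4-00: 3+20+19+12+2+8 = 64
00-K4-M6-H4-B4-C3-00: 3+20+19+10+2+10 = 64
00-K4-M6-B4-C3-H4-00: 3+20+9+2+12+2 = 48
00-K4-M6-B4-H4-C3-00: 3+20+9+10+12+10 = 64
00-K4-C3-M6-H4-B4-00: 3+13+7+19+10+8 = 60
00-K4-C3-M6-B4-H4-00: 3+13+7+9+10+2 = 44
00-K4-C3-H4-M6-B4-00: 3+13+12+19+9+8 = 64
00-K4-C3-H4-B4-M6-00: 3+13+12+10+9+17 = 64
00-K4-C3-B4-M6-H4-00: 3+13+2+9+19+2 = 48
00-K4-C3-B4-H4-M6-00: 3+13+2+10+19+17 = 64
00-K4-H4-M6-C3-B4-00: 3+1+19+7+2+8 = 40
00-K4-H4-M6-B4-C3-00: 3+1+19+9+2+10 = 44
… (46 more)
The minimum is 40.
One optimal route: 00 → K4 → H4 → M6 → C3 → B4 → 00 (or its reverse).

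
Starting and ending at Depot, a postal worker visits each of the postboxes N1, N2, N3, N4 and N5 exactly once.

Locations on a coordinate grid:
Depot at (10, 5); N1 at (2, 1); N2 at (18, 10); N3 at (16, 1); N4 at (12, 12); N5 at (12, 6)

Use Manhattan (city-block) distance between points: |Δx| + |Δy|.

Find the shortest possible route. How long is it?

Shortest round trip = 54.

There are 60 distinct closed tours to check (reversals are equivalent).
Depot-N1-N2-N3-N4-N5-Depot: 12+25+11+15+6+3 = 72
Depot-N1-N2-N3-N5-N4-Depot: 12+25+11+9+6+9 = 72
Depot-N1-N2-N4-N3-N5-Depot: 12+25+8+15+9+3 = 72
Depot-N1-N2-N4-N5-N3-Depot: 12+25+8+6+9+10 = 70
Depot-N1-N2-N5-N3-N4-Depot: 12+25+10+9+15+9 = 80
Depot-N1-N2-N5-N4-N3-Depot: 12+25+10+6+15+10 = 78
Depot-N1-N3-N2-N4-N5-Depot: 12+14+11+8+6+3 = 54
Depot-N1-N3-N2-N5-N4-Depot: 12+14+11+10+6+9 = 62
Depot-N1-N3-N4-N2-N5-Depot: 12+14+15+8+10+3 = 62
Depot-N1-N3-N4-N5-N2-Depot: 12+14+15+6+10+13 = 70
Depot-N1-N3-N5-N2-N4-Depot: 12+14+9+10+8+9 = 62
Depot-N1-N3-N5-N4-N2-Depot: 12+14+9+6+8+13 = 62
Depot-N1-N4-N2-N3-N5-Depot: 12+21+8+11+9+3 = 64
Depot-N1-N4-N2-N5-N3-Depot: 12+21+8+10+9+10 = 70
… (46 more)
The minimum is 54.
One optimal route: Depot → N1 → N3 → N2 → N4 → N5 → Depot (or its reverse).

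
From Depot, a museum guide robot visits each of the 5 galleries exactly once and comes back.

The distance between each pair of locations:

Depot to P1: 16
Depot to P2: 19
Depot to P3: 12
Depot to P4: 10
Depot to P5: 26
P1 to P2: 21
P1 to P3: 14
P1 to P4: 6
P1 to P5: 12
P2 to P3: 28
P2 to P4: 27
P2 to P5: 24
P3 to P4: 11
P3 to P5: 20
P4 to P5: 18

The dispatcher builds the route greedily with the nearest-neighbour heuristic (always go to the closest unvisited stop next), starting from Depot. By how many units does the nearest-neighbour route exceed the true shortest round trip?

Depot: P4=10, P3=12, P1=16, P2=19, P5=26 ⇒ P4
P4: P1=6, P3=11, P5=18, P2=27 ⇒ P1
P1: P5=12, P3=14, P2=21 ⇒ P5
P5: P3=20, P2=24 ⇒ P3
P3: P2=28 ⇒ P2
NN route Depot → P4 → P1 → P5 → P3 → P2 → Depot costs 95.
Optimal: Depot → P2 → P5 → P1 → P4 → P3 → Depot costs 84 (by enumerating all 60 distinct tours).
Excess = 95 − 84 = 11.

11 longer than the optimal tour.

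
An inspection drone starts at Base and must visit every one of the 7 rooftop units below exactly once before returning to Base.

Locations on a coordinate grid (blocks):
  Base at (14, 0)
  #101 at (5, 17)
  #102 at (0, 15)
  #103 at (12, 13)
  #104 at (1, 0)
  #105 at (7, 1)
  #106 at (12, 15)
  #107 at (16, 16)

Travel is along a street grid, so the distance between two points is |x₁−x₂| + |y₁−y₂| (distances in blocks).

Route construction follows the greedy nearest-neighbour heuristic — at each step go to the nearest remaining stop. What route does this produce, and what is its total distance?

At Base the remaining stops are #105 8, #104 13, #103 15, #106 17, #107 18, #101 26, #102 29; go to #105.
At #105 the remaining stops are #104 7, #103 17, #101 18, #106 19, #102 21, #107 24; go to #104.
At #104 the remaining stops are #102 16, #101 21, #103 24, #106 26, #107 31; go to #102.
At #102 the remaining stops are #101 7, #106 12, #103 14, #107 17; go to #101.
At #101 the remaining stops are #106 9, #103 11, #107 12; go to #106.
At #106 the remaining stops are #103 2, #107 5; go to #103.
At #103 the remaining stops are #107 7; go to #107.
Return #107→Base: 18.
Total = 8 + 7 + 16 + 7 + 9 + 2 + 7 + 18 = 74.

Total distance 74 blocks via the nearest-neighbour route Base → #105 → #104 → #102 → #101 → #106 → #103 → #107 → Base.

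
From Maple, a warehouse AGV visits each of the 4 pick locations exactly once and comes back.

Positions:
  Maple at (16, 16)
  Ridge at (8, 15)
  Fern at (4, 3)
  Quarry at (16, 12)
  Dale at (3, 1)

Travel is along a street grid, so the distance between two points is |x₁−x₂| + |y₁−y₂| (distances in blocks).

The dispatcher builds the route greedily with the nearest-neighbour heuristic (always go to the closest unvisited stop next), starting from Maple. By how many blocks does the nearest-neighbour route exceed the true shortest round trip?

The nearest-neighbour route is 6 blocks longer than optimal.

Maple: Quarry=4, Ridge=9, Fern=25, Dale=28 ⇒ Quarry
Quarry: Ridge=11, Fern=21, Dale=24 ⇒ Ridge
Ridge: Fern=16, Dale=19 ⇒ Fern
Fern: Dale=3 ⇒ Dale
NN route Maple → Quarry → Ridge → Fern → Dale → Maple costs 62.
Optimal: Maple → Ridge → Fern → Dale → Quarry → Maple costs 56 (by enumerating all 12 distinct tours).
Excess = 62 − 56 = 6.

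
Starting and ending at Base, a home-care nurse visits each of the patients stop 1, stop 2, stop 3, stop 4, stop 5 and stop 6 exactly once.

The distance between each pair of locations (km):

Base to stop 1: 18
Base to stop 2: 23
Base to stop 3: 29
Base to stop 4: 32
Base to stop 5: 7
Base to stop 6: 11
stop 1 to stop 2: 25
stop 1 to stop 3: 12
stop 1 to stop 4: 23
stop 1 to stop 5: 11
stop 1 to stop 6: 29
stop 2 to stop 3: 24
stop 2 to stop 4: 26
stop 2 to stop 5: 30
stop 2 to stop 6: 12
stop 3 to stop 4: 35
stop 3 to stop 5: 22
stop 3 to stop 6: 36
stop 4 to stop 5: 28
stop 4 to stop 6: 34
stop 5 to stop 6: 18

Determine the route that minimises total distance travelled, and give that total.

113 km — the shortest possible round trip.

There are 360 distinct closed tours to check (reversals are equivalent).
Base-stop 1-stop 2-stop 3-stop 4-stop 5-stop 6-Base: 18+25+24+35+28+18+11 = 159
Base-stop 1-stop 2-stop 3-stop 4-stop 6-stop 5-Base: 18+25+24+35+34+18+7 = 161
Base-stop 1-stop 2-stop 3-stop 5-stop 4-stop 6-Base: 18+25+24+22+28+34+11 = 162
Base-stop 1-stop 2-stop 3-stop 5-stop 6-stop 4-Base: 18+25+24+22+18+34+32 = 173
Base-stop 1-stop 2-stop 3-stop 6-stop 4-stop 5-Base: 18+25+24+36+34+28+7 = 172
Base-stop 1-stop 2-stop 3-stop 6-stop 5-stop 4-Base: 18+25+24+36+18+28+32 = 181
Base-stop 1-stop 2-stop 4-stop 3-stop 5-stop 6-Base: 18+25+26+35+22+18+11 = 155
Base-stop 1-stop 2-stop 4-stop 3-stop 6-stop 5-Base: 18+25+26+35+36+18+7 = 165
… (352 more)
Base-stop 5-stop 3-stop 1-stop 4-stop 2-stop 6-Base: 7+22+12+23+26+12+11 = 113  ← best
The minimum is 113.
One optimal route: Base → stop 5 → stop 3 → stop 1 → stop 4 → stop 2 → stop 6 → Base (or its reverse).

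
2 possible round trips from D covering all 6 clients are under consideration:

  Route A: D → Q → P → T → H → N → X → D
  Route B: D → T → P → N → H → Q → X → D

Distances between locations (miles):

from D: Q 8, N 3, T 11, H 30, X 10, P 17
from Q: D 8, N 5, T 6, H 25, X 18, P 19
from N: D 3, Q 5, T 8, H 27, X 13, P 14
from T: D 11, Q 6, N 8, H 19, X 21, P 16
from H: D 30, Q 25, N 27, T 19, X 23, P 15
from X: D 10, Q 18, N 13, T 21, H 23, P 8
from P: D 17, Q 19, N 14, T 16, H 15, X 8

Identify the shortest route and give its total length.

Route A: 8 + 19 + 16 + 19 + 27 + 13 + 10 = 112
Route B: 11 + 16 + 14 + 27 + 25 + 18 + 10 = 121

112 miles — Route A is the shortest.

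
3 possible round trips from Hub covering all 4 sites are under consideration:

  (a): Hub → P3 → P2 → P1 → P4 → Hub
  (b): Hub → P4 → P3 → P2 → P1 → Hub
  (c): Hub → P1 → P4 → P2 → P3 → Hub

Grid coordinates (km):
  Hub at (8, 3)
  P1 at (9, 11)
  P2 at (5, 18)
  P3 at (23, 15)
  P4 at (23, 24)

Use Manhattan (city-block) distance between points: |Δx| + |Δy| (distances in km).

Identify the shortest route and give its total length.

(a): 27 + 21 + 11 + 27 + 36 = 122
(b): 36 + 9 + 21 + 11 + 9 = 86
(c): 9 + 27 + 24 + 21 + 27 = 108

Shortest is (b), total 86 km.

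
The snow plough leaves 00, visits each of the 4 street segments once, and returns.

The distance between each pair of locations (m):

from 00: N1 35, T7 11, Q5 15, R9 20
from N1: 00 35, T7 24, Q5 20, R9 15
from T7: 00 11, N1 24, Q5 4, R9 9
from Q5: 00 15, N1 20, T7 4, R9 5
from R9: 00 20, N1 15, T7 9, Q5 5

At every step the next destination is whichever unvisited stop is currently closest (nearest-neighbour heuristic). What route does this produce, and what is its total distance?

00 → [T7:11 / Q5:15 / R9:20 / N1:35] → T7 (11)
T7 → [Q5:4 / R9:9 / N1:24] → Q5 (4)
Q5 → [R9:5 / N1:20] → R9 (5)
R9 → [N1:15] → N1 (15)
Return N1→00: 35.
Total = 11 + 4 + 5 + 15 + 35 = 70.

Nearest-neighbour total = 70 m; route 00 → T7 → Q5 → R9 → N1 → 00.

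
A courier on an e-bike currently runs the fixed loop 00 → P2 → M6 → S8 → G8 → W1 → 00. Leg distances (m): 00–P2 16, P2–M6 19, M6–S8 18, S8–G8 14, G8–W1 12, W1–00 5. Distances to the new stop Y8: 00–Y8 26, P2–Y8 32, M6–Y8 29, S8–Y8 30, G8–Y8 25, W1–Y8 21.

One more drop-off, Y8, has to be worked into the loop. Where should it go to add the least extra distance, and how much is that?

Adding 34 m by placing Y8 on the G8–W1 leg.

Insertion cost between consecutive stops i–j is d(i,Y8) + d(Y8,j) − d(i,j):
  between 00 and P2: 26 + 32 − 16 = 42
  between P2 and M6: 32 + 29 − 19 = 42
  between M6 and S8: 29 + 30 − 18 = 41
  between S8 and G8: 30 + 25 − 14 = 41
  between G8 and W1: 25 + 21 − 12 = 34
  between W1 and 00: 21 + 26 − 5 = 42
Cheapest insertion is between G8 and W1, adding 34.
New total = 84 + 34 = 118.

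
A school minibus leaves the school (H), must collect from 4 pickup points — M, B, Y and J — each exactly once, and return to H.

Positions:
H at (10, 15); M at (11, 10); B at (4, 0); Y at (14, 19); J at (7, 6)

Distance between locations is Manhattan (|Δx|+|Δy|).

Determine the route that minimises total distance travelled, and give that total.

With 4 stops there are 4!/2 = 12 distinct round trips (a route and its reverse cost the same).
H - M - B - Y - J - H: 6+17+29+20+12 = 84
H - M - B - J - Y - H: 6+17+9+20+8 = 60
H - M - Y - B - J - H: 6+12+29+9+12 = 68
H - M - Y - J - B - H: 6+12+20+9+21 = 68
H - M - J - B - Y - H: 6+8+9+29+8 = 60
H - M - J - Y - B - H: 6+8+20+29+21 = 84
H - B - M - Y - J - H: 21+17+12+20+12 = 82
H - B - M - J - Y - H: 21+17+8+20+8 = 74
H - B - Y - M - J - H: 21+29+12+8+12 = 82
H - B - J - M - Y - H: 21+9+8+12+8 = 58
H - Y - M - B - J - H: 8+12+17+9+12 = 58
H - Y - B - M - J - H: 8+29+17+8+12 = 74
The minimum is 58.
One optimal route: H → B → J → M → Y → H (or its reverse).

Shortest round trip = 58.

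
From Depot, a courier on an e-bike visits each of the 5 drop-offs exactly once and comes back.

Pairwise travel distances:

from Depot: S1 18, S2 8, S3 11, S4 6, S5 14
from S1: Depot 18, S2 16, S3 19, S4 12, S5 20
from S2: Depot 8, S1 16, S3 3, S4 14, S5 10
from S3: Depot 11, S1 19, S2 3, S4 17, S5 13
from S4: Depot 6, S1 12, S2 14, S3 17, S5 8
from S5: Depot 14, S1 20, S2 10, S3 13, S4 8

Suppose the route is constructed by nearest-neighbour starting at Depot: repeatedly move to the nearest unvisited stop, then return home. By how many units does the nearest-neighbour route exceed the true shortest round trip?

From Depot: S4=6, S2=8, S3=11, S5=14, S1=18 → choose S4 (6).
From S4: S5=8, S1=12, S2=14, S3=17 → choose S5 (8).
From S5: S2=10, S3=13, S1=20 → choose S2 (10).
From S2: S3=3, S1=16 → choose S3 (3).
From S3: S1=19 → choose S1 (19).
NN route Depot → S4 → S5 → S2 → S3 → S1 → Depot costs 64.
Optimal: Depot → S1 → S4 → S5 → S2 → S3 → Depot costs 62 (by enumerating all 60 distinct tours).
Excess = 64 − 62 = 2.

2 longer than the optimal tour.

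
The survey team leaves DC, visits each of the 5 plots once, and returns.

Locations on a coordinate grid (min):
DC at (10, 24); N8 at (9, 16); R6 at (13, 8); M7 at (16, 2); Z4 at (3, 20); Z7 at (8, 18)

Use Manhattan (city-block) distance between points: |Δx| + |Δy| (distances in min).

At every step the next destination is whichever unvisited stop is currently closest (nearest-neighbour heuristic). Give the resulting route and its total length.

80 min along DC → Z7 → N8 → Z4 → R6 → M7 → DC.

At DC the remaining stops are Z7 8, N8 9, Z4 11, R6 19, M7 28; go to Z7.
At Z7 the remaining stops are N8 3, Z4 7, R6 15, M7 24; go to N8.
At N8 the remaining stops are Z4 10, R6 12, M7 21; go to Z4.
At Z4 the remaining stops are R6 22, M7 31; go to R6.
At R6 the remaining stops are M7 9; go to M7.
Return M7→DC: 28.
Total = 8 + 3 + 10 + 22 + 9 + 28 = 80.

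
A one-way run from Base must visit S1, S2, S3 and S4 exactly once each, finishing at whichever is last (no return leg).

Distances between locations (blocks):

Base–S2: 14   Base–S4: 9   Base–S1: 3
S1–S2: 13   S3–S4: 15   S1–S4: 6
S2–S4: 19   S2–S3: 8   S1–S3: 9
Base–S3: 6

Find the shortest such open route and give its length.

Minimum one-way distance = 32 blocks.

There are 4! = 24 possible orderings.
Base → S1 → S2 → S3 → S4: 3+13+8+15 = 39
Base → S1 → S2 → S4 → S3: 3+13+19+15 = 50
Base → S1 → S3 → S2 → S4: 3+9+8+19 = 39
Base → S1 → S3 → S4 → S2: 3+9+15+19 = 46
Base → S1 → S4 → S2 → S3: 3+6+19+8 = 36
Base → S1 → S4 → S3 → S2: 3+6+15+8 = 32
Base → S2 → S1 → S3 → S4: 14+13+9+15 = 51
Base → S2 → S1 → S4 → S3: 14+13+6+15 = 48
Base → S2 → S3 → S1 → S4: 14+8+9+6 = 37
Base → S2 → S3 → S4 → S1: 14+8+15+6 = 43
Base → S2 → S4 → S1 → S3: 14+19+6+9 = 48
Base → S2 → S4 → S3 → S1: 14+19+15+9 = 57
Base → S3 → S1 → S2 → S4: 6+9+13+19 = 47
Base → S3 → S1 → S4 → S2: 6+9+6+19 = 40
… (10 more)
The minimum is 32.
One shortest path: Base → S1 → S4 → S3 → S2.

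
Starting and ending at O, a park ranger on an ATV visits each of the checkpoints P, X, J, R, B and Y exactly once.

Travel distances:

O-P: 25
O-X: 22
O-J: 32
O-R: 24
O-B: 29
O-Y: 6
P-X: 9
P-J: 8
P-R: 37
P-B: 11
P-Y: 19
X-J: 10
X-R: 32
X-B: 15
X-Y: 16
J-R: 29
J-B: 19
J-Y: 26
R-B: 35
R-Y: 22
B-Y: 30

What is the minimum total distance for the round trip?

O - P - X - J - R - B - Y - O: 25+9+10+29+35+30+6 = 144
O - P - X - J - R - Y - B - O: 25+9+10+29+22+30+29 = 154
O - P - X - J - B - R - Y - O: 25+9+10+19+35+22+6 = 126
O - P - X - J - B - Y - R - O: 25+9+10+19+30+22+24 = 139
O - P - X - J - Y - R - B - O: 25+9+10+26+22+35+29 = 156
O - P - X - J - Y - B - R - O: 25+9+10+26+30+35+24 = 159
O - P - X - R - J - B - Y - O: 25+9+32+29+19+30+6 = 150
O - P - X - R - J - Y - B - O: 25+9+32+29+26+30+29 = 180
… (352 more)
O - R - J - P - B - X - Y - O: 24+29+8+11+15+16+6 = 109  ← best
The minimum is 109.
One optimal route: O → R → J → P → B → X → Y → O (or its reverse).

109 — the shortest possible round trip.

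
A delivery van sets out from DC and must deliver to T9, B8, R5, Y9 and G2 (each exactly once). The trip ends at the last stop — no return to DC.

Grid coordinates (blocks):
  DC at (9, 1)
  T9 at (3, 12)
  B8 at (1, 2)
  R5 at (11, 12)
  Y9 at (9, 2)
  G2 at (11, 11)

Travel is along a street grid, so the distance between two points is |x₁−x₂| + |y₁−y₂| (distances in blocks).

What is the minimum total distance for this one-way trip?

Minimum one-way distance = 30 blocks.

There are 5! = 120 possible orderings.
DC→T9→B8→R5→Y9→G2: 17+12+20+12+11 = 72
DC→T9→B8→R5→G2→Y9: 17+12+20+1+11 = 61
DC→T9→B8→Y9→R5→G2: 17+12+8+12+1 = 50
DC→T9→B8→Y9→G2→R5: 17+12+8+11+1 = 49
DC→T9→B8→G2→R5→Y9: 17+12+19+1+12 = 61
DC→T9→B8→G2→Y9→R5: 17+12+19+11+12 = 71
DC→T9→R5→B8→Y9→G2: 17+8+20+8+11 = 64
DC→T9→R5→B8→G2→Y9: 17+8+20+19+11 = 75
DC→T9→R5→Y9→B8→G2: 17+8+12+8+19 = 64
DC→T9→R5→Y9→G2→B8: 17+8+12+11+19 = 67
DC→T9→R5→G2→B8→Y9: 17+8+1+19+8 = 53
DC→T9→R5→G2→Y9→B8: 17+8+1+11+8 = 45
DC→T9→Y9→B8→R5→G2: 17+16+8+20+1 = 62
DC→T9→Y9→B8→G2→R5: 17+16+8+19+1 = 61
… (106 more)
DC→Y9→B8→T9→R5→G2: 1+8+12+8+1 = 30  ← best
The minimum is 30.
One shortest path: DC → Y9 → B8 → T9 → R5 → G2.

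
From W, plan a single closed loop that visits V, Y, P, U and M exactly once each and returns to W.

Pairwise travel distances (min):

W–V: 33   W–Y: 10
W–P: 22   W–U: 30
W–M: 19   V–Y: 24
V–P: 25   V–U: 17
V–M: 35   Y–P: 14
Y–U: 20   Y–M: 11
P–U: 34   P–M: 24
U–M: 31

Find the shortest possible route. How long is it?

Shortest round trip = 114 min.

There are 60 distinct closed tours to check (reversals are equivalent).
W→V→Y→P→U→M→W: 33+24+14+34+31+19 = 155
W→V→Y→P→M→U→W: 33+24+14+24+31+30 = 156
W→V→Y→U→P→M→W: 33+24+20+34+24+19 = 154
W→V→Y→U→M→P→W: 33+24+20+31+24+22 = 154
W→V→Y→M→P→U→W: 33+24+11+24+34+30 = 156
W→V→Y→M→U→P→W: 33+24+11+31+34+22 = 155
W→V→P→Y→U→M→W: 33+25+14+20+31+19 = 142
W→V→P→Y→M→U→W: 33+25+14+11+31+30 = 144
W→V→P→U→Y→M→W: 33+25+34+20+11+19 = 142
W→V→P→U→M→Y→W: 33+25+34+31+11+10 = 144
W→V→P→M→Y→U→W: 33+25+24+11+20+30 = 143
W→V→P→M→U→Y→W: 33+25+24+31+20+10 = 143
W→V→U→Y→P→M→W: 33+17+20+14+24+19 = 127
W→V→U→Y→M→P→W: 33+17+20+11+24+22 = 127
… (46 more)
W→P→V→U→Y→M→W: 22+25+17+20+11+19 = 114  ← best
The minimum is 114.
One optimal route: W → P → V → U → Y → M → W (or its reverse).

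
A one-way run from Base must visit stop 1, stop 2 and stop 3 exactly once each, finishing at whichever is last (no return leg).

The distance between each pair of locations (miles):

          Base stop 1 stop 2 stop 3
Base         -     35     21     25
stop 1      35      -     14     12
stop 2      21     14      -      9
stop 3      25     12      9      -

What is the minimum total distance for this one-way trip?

There are 3! = 6 possible orderings.
Base → stop 1 → stop 2 → stop 3: 35+14+9 = 58
Base → stop 1 → stop 3 → stop 2: 35+12+9 = 56
Base → stop 2 → stop 1 → stop 3: 21+14+12 = 47
Base → stop 2 → stop 3 → stop 1: 21+9+12 = 42
Base → stop 3 → stop 1 → stop 2: 25+12+14 = 51
Base → stop 3 → stop 2 → stop 1: 25+9+14 = 48
The minimum is 42.
One shortest path: Base → stop 2 → stop 3 → stop 1.

Shortest open route: 42 miles.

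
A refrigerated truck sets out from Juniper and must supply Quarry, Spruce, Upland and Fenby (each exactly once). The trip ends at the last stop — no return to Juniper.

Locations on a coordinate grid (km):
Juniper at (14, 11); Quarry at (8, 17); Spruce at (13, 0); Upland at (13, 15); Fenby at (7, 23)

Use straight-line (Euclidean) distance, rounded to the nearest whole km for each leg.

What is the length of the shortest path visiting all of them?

There are 4! = 24 possible orderings.
Juniper - Quarry - Spruce - Upland - Fenby: 8+18+15+10 = 51
Juniper - Quarry - Spruce - Fenby - Upland: 8+18+24+10 = 60
Juniper - Quarry - Upland - Spruce - Fenby: 8+5+15+24 = 52
Juniper - Quarry - Upland - Fenby - Spruce: 8+5+10+24 = 47
Juniper - Quarry - Fenby - Spruce - Upland: 8+6+24+15 = 53
Juniper - Quarry - Fenby - Upland - Spruce: 8+6+10+15 = 39
Juniper - Spruce - Quarry - Upland - Fenby: 11+18+5+10 = 44
Juniper - Spruce - Quarry - Fenby - Upland: 11+18+6+10 = 45
Juniper - Spruce - Upland - Quarry - Fenby: 11+15+5+6 = 37
Juniper - Spruce - Upland - Fenby - Quarry: 11+15+10+6 = 42
Juniper - Spruce - Fenby - Quarry - Upland: 11+24+6+5 = 46
Juniper - Spruce - Fenby - Upland - Quarry: 11+24+10+5 = 50
Juniper - Upland - Quarry - Spruce - Fenby: 4+5+18+24 = 51
Juniper - Upland - Quarry - Fenby - Spruce: 4+5+6+24 = 39
… (10 more)
The minimum is 37.
One shortest path: Juniper → Spruce → Upland → Quarry → Fenby.

37 km — the minimum one-way total.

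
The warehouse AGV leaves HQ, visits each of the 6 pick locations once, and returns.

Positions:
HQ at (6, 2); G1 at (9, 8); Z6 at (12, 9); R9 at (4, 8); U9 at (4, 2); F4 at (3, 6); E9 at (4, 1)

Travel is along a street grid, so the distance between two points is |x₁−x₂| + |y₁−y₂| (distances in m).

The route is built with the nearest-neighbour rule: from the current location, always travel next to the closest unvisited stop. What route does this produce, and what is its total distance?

34 m along HQ → U9 → E9 → F4 → R9 → G1 → Z6 → HQ.

From HQ: distances to unvisited — U9=2, E9=3, F4=7, R9=8, G1=9, Z6=13. Nearest is U9 (2).
From U9: distances to unvisited — E9=1, F4=5, R9=6, G1=11, Z6=15. Nearest is E9 (1).
From E9: distances to unvisited — F4=6, R9=7, G1=12, Z6=16. Nearest is F4 (6).
From F4: distances to unvisited — R9=3, G1=8, Z6=12. Nearest is R9 (3).
From R9: distances to unvisited — G1=5, Z6=9. Nearest is G1 (5).
From G1: distances to unvisited — Z6=4. Nearest is Z6 (4).
Return Z6→HQ: 13.
Total = 2 + 1 + 6 + 3 + 5 + 4 + 13 = 34.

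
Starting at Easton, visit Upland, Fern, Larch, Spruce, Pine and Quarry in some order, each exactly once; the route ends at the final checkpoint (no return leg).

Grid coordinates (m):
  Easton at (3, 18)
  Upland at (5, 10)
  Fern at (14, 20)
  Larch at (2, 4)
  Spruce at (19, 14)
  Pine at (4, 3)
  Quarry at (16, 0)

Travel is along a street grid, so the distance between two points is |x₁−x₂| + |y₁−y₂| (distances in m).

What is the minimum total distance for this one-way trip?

Minimum one-way distance = 65 m.

There are 6! = 720 possible orderings.
Easton → Upland → Fern → Larch → Spruce → Pine → Quarry: 10+19+28+27+26+15 = 125
Easton → Upland → Fern → Larch → Spruce → Quarry → Pine: 10+19+28+27+17+15 = 116
Easton → Upland → Fern → Larch → Pine → Spruce → Quarry: 10+19+28+3+26+17 = 103
Easton → Upland → Fern → Larch → Pine → Quarry → Spruce: 10+19+28+3+15+17 = 92
Easton → Upland → Fern → Larch → Quarry → Spruce → Pine: 10+19+28+18+17+26 = 118
Easton → Upland → Fern → Larch → Quarry → Pine → Spruce: 10+19+28+18+15+26 = 116
Easton → Upland → Fern → Spruce → Larch → Pine → Quarry: 10+19+11+27+3+15 = 85
Easton → Upland → Fern → Spruce → Larch → Quarry → Pine: 10+19+11+27+18+15 = 100
… (712 more)
Easton → Upland → Larch → Pine → Quarry → Spruce → Fern: 10+9+3+15+17+11 = 65  ← best
The minimum is 65.
One shortest path: Easton → Upland → Larch → Pine → Quarry → Spruce → Fern.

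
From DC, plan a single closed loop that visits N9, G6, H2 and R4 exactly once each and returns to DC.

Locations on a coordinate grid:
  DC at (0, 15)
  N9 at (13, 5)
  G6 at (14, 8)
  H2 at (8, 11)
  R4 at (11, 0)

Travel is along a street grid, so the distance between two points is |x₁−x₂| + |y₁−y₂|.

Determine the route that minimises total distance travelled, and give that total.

Shortest round trip = 58.

There are 12 distinct closed tours to check (reversals are equivalent).
DC → N9 → G6 → H2 → R4 → DC: 23+4+9+14+26 = 76
DC → N9 → G6 → R4 → H2 → DC: 23+4+11+14+12 = 64
DC → N9 → H2 → G6 → R4 → DC: 23+11+9+11+26 = 80
DC → N9 → H2 → R4 → G6 → DC: 23+11+14+11+21 = 80
DC → N9 → R4 → G6 → H2 → DC: 23+7+11+9+12 = 62
DC → N9 → R4 → H2 → G6 → DC: 23+7+14+9+21 = 74
DC → G6 → N9 → H2 → R4 → DC: 21+4+11+14+26 = 76
DC → G6 → N9 → R4 → H2 → DC: 21+4+7+14+12 = 58
DC → G6 → H2 → N9 → R4 → DC: 21+9+11+7+26 = 74
DC → G6 → R4 → N9 → H2 → DC: 21+11+7+11+12 = 62
DC → H2 → N9 → G6 → R4 → DC: 12+11+4+11+26 = 64
DC → H2 → G6 → N9 → R4 → DC: 12+9+4+7+26 = 58
The minimum is 58.
One optimal route: DC → G6 → N9 → R4 → H2 → DC (or its reverse).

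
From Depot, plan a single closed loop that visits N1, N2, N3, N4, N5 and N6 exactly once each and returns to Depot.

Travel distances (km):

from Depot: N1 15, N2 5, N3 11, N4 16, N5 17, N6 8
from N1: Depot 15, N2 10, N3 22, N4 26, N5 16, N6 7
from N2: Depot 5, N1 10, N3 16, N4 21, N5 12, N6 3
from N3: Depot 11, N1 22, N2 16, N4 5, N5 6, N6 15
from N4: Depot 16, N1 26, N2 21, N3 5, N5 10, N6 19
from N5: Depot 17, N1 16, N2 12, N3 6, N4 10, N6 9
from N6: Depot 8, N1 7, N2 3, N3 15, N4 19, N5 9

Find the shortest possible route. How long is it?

Minimum total distance: 57 km.

Depot - N1 - N2 - N3 - N4 - N5 - N6 - Depot: 15+10+16+5+10+9+8 = 73
Depot - N1 - N2 - N3 - N4 - N6 - N5 - Depot: 15+10+16+5+19+9+17 = 91
Depot - N1 - N2 - N3 - N5 - N4 - N6 - Depot: 15+10+16+6+10+19+8 = 84
Depot - N1 - N2 - N3 - N5 - N6 - N4 - Depot: 15+10+16+6+9+19+16 = 91
Depot - N1 - N2 - N3 - N6 - N4 - N5 - Depot: 15+10+16+15+19+10+17 = 102
Depot - N1 - N2 - N3 - N6 - N5 - N4 - Depot: 15+10+16+15+9+10+16 = 91
Depot - N1 - N2 - N4 - N3 - N5 - N6 - Depot: 15+10+21+5+6+9+8 = 74
Depot - N1 - N2 - N4 - N3 - N6 - N5 - Depot: 15+10+21+5+15+9+17 = 92
… (352 more)
Depot - N2 - N1 - N6 - N5 - N4 - N3 - Depot: 5+10+7+9+10+5+11 = 57  ← best
The minimum is 57.
One optimal route: Depot → N2 → N1 → N6 → N5 → N4 → N3 → Depot (or its reverse).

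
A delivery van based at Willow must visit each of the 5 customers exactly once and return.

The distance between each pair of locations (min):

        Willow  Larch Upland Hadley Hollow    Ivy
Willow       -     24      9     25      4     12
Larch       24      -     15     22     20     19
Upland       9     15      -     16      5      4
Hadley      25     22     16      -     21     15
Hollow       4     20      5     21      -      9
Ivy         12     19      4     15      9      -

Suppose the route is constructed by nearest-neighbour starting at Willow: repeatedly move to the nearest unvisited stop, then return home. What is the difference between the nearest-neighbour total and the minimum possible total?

The nearest-neighbour route is 1 min longer than optimal.

From Willow: Hollow=4, Upland=9, Ivy=12, Larch=24, Hadley=25 → choose Hollow (4).
From Hollow: Upland=5, Ivy=9, Larch=20, Hadley=21 → choose Upland (5).
From Upland: Ivy=4, Larch=15, Hadley=16 → choose Ivy (4).
From Ivy: Hadley=15, Larch=19 → choose Hadley (15).
From Hadley: Larch=22 → choose Larch (22).
NN route Willow → Hollow → Upland → Ivy → Hadley → Larch → Willow costs 74.
Optimal: Willow → Hollow → Upland → Larch → Hadley → Ivy → Willow costs 73 (by enumerating all 60 distinct tours).
Excess = 74 − 73 = 1.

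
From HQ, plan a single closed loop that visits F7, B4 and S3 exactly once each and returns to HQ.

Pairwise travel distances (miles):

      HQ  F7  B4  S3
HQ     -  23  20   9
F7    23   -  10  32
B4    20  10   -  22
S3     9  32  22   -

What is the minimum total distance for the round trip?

With 3 stops there are 3!/2 = 3 distinct round trips (a route and its reverse cost the same).
HQ-F7-B4-S3-HQ: 23+10+22+9 = 64
HQ-F7-S3-B4-HQ: 23+32+22+20 = 97
HQ-B4-F7-S3-HQ: 20+10+32+9 = 71
The minimum is 64.
One optimal route: HQ → F7 → B4 → S3 → HQ (or its reverse).

Minimum total distance: 64 miles.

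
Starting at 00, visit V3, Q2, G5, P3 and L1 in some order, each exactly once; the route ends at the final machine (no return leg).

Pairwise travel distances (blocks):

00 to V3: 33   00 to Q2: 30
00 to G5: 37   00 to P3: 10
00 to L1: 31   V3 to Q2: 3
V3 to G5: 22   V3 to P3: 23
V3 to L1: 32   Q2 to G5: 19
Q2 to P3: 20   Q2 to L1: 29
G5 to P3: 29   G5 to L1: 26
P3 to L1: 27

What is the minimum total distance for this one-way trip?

There are 5! = 120 possible orderings.
00 → V3 → Q2 → G5 → P3 → L1: 33+3+19+29+27 = 111
00 → V3 → Q2 → G5 → L1 → P3: 33+3+19+26+27 = 108
00 → V3 → Q2 → P3 → G5 → L1: 33+3+20+29+26 = 111
00 → V3 → Q2 → P3 → L1 → G5: 33+3+20+27+26 = 109
00 → V3 → Q2 → L1 → G5 → P3: 33+3+29+26+29 = 120
00 → V3 → Q2 → L1 → P3 → G5: 33+3+29+27+29 = 121
00 → V3 → G5 → Q2 → P3 → L1: 33+22+19+20+27 = 121
00 → V3 → G5 → Q2 → L1 → P3: 33+22+19+29+27 = 130
00 → V3 → G5 → P3 → Q2 → L1: 33+22+29+20+29 = 133
00 → V3 → G5 → P3 → L1 → Q2: 33+22+29+27+29 = 140
00 → V3 → G5 → L1 → Q2 → P3: 33+22+26+29+20 = 130
00 → V3 → G5 → L1 → P3 → Q2: 33+22+26+27+20 = 128
00 → V3 → P3 → Q2 → G5 → L1: 33+23+20+19+26 = 121
00 → V3 → P3 → Q2 → L1 → G5: 33+23+20+29+26 = 131
… (106 more)
00 → P3 → V3 → Q2 → G5 → L1: 10+23+3+19+26 = 81  ← best
The minimum is 81.
One shortest path: 00 → P3 → V3 → Q2 → G5 → L1.

Shortest open route: 81 blocks.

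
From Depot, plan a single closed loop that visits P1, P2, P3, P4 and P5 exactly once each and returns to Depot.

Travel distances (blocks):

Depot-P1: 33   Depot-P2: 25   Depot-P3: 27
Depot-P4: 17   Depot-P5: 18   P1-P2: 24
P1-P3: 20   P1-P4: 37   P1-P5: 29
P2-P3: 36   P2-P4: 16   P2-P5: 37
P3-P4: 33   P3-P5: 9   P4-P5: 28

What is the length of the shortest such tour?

With 5 stops there are 5!/2 = 60 distinct round trips (a route and its reverse cost the same).
Depot→P1→P2→P3→P4→P5→Depot: 33+24+36+33+28+18 = 172
Depot→P1→P2→P3→P5→P4→Depot: 33+24+36+9+28+17 = 147
Depot→P1→P2→P4→P3→P5→Depot: 33+24+16+33+9+18 = 133
Depot→P1→P2→P4→P5→P3→Depot: 33+24+16+28+9+27 = 137
Depot→P1→P2→P5→P3→P4→Depot: 33+24+37+9+33+17 = 153
Depot→P1→P2→P5→P4→P3→Depot: 33+24+37+28+33+27 = 182
Depot→P1→P3→P2→P4→P5→Depot: 33+20+36+16+28+18 = 151
Depot→P1→P3→P2→P5→P4→Depot: 33+20+36+37+28+17 = 171
Depot→P1→P3→P4→P2→P5→Depot: 33+20+33+16+37+18 = 157
Depot→P1→P3→P4→P5→P2→Depot: 33+20+33+28+37+25 = 176
Depot→P1→P3→P5→P2→P4→Depot: 33+20+9+37+16+17 = 132
Depot→P1→P3→P5→P4→P2→Depot: 33+20+9+28+16+25 = 131
Depot→P1→P4→P2→P3→P5→Depot: 33+37+16+36+9+18 = 149
Depot→P1→P4→P2→P5→P3→Depot: 33+37+16+37+9+27 = 159
… (46 more)
Depot→P4→P2→P1→P3→P5→Depot: 17+16+24+20+9+18 = 104  ← best
The minimum is 104.
One optimal route: Depot → P4 → P2 → P1 → P3 → P5 → Depot (or its reverse).

Shortest round trip = 104 blocks.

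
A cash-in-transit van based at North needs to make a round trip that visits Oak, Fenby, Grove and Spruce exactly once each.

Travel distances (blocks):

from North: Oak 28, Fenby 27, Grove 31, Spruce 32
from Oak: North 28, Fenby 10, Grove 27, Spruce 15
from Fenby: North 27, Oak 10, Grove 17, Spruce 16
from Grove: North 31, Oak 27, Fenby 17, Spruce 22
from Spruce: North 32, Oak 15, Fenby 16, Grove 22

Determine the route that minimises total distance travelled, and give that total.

With 4 stops there are 4!/2 = 12 distinct round trips (a route and its reverse cost the same).
North-Oak-Fenby-Grove-Spruce-North: 28+10+17+22+32 = 109
North-Oak-Fenby-Spruce-Grove-North: 28+10+16+22+31 = 107
North-Oak-Grove-Fenby-Spruce-North: 28+27+17+16+32 = 120
North-Oak-Grove-Spruce-Fenby-North: 28+27+22+16+27 = 120
North-Oak-Spruce-Fenby-Grove-North: 28+15+16+17+31 = 107
North-Oak-Spruce-Grove-Fenby-North: 28+15+22+17+27 = 109
North-Fenby-Oak-Grove-Spruce-North: 27+10+27+22+32 = 118
North-Fenby-Oak-Spruce-Grove-North: 27+10+15+22+31 = 105
North-Fenby-Grove-Oak-Spruce-North: 27+17+27+15+32 = 118
North-Fenby-Spruce-Oak-Grove-North: 27+16+15+27+31 = 116
North-Grove-Oak-Fenby-Spruce-North: 31+27+10+16+32 = 116
North-Grove-Fenby-Oak-Spruce-North: 31+17+10+15+32 = 105
The minimum is 105.
One optimal route: North → Fenby → Oak → Spruce → Grove → North (or its reverse).

Shortest round trip = 105 blocks.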